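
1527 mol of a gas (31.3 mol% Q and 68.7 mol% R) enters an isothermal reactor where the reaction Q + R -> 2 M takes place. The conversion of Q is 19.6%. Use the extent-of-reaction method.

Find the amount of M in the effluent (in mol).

Q reacted = 0.196 × 478 = 93.68 mol; ν_Q = −1, so ξ = 93.68/1 = 93.68 mol.
Outlet amounts (n = n₀ + ν ξ):
  Q: 478 − 1(93.68) = 384.3
  R: 1049 − 1(93.68) = 955.4
  M: 0 + 2(93.68) = 187.4

187 mol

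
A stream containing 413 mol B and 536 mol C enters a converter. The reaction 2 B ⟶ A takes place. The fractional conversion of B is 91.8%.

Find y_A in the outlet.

B reacted = 0.918 × 413 = 379.1 mol; ν_B = −2, so ξ = 379.1/2 = 189.6 mol.
Outlet amounts (n = n₀ + ν ξ):
  B: 413 − 2(189.6) = 33.87
  A: 0 + 1(189.6) = 189.6
  C: 536 (inert)
Total out = 759.4 mol; y_A = 189.6 / 759.4 = 0.2496.

0.25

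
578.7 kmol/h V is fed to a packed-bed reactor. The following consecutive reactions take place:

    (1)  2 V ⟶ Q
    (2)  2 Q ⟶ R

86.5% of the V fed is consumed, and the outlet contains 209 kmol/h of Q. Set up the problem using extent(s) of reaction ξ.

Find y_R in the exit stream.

0.0671

Conversion of V: V consumed = 2ξ₁ = 0.865 × 578.7 → ξ₁ = 250.3 kmol/h.
Q balance: n_Q = 0 + 1ξ₁ − 2ξ₂ = 209 → ξ₂ = (1·250.3 − 209)/2 = 20.64 kmol/h.
Outlet amounts (n = n₀ + Σ ν·ξ):
  V: 578.7 − 2(250.3) = 78.12
  Q: 0 + 1(250.3) − 2(20.64) = 209
  R: 0 + 1(20.64) = 20.64
Total out = 307.8 kmol/h; y_R = 20.64 / 307.8 = 0.06708.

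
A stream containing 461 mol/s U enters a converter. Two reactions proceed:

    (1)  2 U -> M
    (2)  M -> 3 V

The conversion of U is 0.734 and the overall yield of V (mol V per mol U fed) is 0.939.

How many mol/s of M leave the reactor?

24.9 mol/s

Conversion of U: U consumed = 2ξ₁ = 0.734 × 461 → ξ₁ = 169.2 mol/s.
Yield of V: 3ξ₂ / 461 = 0.939 → ξ₂ = 144.3 mol/s.
Outlet amounts (n = n₀ + Σ ν·ξ):
  U: 461 − 2(169.2) = 122.6
  M: 0 + 1(169.2) − 1(144.3) = 24.89
  V: 0 + 3(144.3) = 432.9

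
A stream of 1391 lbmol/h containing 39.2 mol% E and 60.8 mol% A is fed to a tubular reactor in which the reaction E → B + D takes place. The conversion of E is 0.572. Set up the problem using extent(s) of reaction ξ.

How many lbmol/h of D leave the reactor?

312 lbmol/h

E reacted = 0.572 × 545.3 = 311.9 lbmol/h; ν_E = −1, so ξ = 311.9/1 = 311.9 lbmol/h.
Outlet amounts (n = n₀ + ν ξ):
  E: 545.3 − 1(311.9) = 233.4
  B: 0 + 1(311.9) = 311.9
  D: 0 + 1(311.9) = 311.9
  A: 845.7 (inert)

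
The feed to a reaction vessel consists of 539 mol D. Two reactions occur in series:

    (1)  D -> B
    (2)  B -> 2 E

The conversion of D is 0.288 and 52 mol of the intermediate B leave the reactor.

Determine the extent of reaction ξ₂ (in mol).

ξ₂ = 103 mol

Conversion of D: D consumed = 1ξ₁ = 0.288 × 539 → ξ₁ = 155.2 mol.
B balance: n_B = 0 + 1ξ₁ − 1ξ₂ = 52 → ξ₂ = (1·155.2 − 52)/1 = 103.2 mol.
Outlet amounts (n = n₀ + Σ ν·ξ):
  D: 539 − 1(155.2) = 383.8
  B: 0 + 1(155.2) − 1(103.2) = 52
  E: 0 + 2(103.2) = 206.5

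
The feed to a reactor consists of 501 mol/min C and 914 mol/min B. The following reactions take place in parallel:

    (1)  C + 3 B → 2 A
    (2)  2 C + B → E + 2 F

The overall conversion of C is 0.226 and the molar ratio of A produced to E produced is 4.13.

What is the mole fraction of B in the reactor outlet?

0.549

Conversion of C: C consumed = 0.226 × 501 = 113.2 mol/min = 1ξ₁ + 2ξ₂.
Selectivity: 2ξ₁ / (1ξ₂) = 4.13 → ξ₁ = 2.065 ξ₂.
Substitute: (1·2.065 + 2) ξ₂ = 113.2 → ξ₂ = 27.85 mol/min, ξ₁ = 57.52 mol/min.
Outlet amounts (n = n₀ + Σ ν·ξ):
  C: 501 − 1(57.52) − 2(27.85) = 387.8
  B: 914 − 3(57.52) − 1(27.85) = 713.6
  A: 0 + 2(57.52) = 115
  E: 0 + 1(27.85) = 27.85
  F: 0 + 2(27.85) = 55.71
Total out = 1300 mol/min; y_B = 713.6 / 1300 = 0.5489.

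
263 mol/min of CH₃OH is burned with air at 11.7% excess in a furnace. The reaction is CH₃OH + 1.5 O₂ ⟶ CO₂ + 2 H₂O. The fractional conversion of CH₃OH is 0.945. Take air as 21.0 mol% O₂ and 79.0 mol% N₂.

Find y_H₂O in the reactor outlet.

0.2

Stoichiometric O₂ = 1.5 × 263 = 394.5 mol/min; O₂ fed = 394.5 × 1.117 = 440.7 mol/min.
N₂ fed = 440.7 × 79/21 = 1658 mol/min.
Fuel reacted = 0.945 × 263 → ξ = 248.5 mol/min.
Outlet (n = n₀ + ν ξ):
  CH₃OH: 263 − 1(248.5) = 14.47
  O₂: 440.7 − 1.5(248.5) = 67.85
  N₂: 1658 (inert)
  CO₂: 0 + 1(248.5) = 248.5
  H₂O: 0 + 2(248.5) = 497.1
Total out = 2486 mol/min; y_H₂O = 497.1 / 2486 = 0.2.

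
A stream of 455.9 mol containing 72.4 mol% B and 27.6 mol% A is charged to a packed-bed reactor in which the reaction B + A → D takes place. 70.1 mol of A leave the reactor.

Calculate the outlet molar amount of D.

For A: n = n₀ − 1ξ → 70.1 = 125.8 − 1ξ, giving ξ = 55.73 mol.
Outlet amounts (n = n₀ + ν ξ):
  B: 330.1 − 1(55.73) = 274.3
  A: 125.8 − 1(55.73) = 70.1
  D: 0 + 1(55.73) = 55.73

55.7 mol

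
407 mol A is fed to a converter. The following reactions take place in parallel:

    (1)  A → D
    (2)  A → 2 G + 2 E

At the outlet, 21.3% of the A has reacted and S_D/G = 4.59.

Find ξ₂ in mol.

Conversion of A: A consumed = 0.213 × 407 = 86.69 mol = 1ξ₁ + 1ξ₂.
Selectivity: 1ξ₁ / (2ξ₂) = 4.59 → ξ₁ = 9.18 ξ₂.
Substitute: (1·9.18 + 1) ξ₂ = 86.69 → ξ₂ = 8.516 mol, ξ₁ = 78.18 mol.
Outlet amounts (n = n₀ + Σ ν·ξ):
  A: 407 − 1(78.18) − 1(8.516) = 320.3
  D: 0 + 1(78.18) = 78.18
  G: 0 + 2(8.516) = 17.03
  E: 0 + 2(8.516) = 17.03

ξ₂ = 8.52 mol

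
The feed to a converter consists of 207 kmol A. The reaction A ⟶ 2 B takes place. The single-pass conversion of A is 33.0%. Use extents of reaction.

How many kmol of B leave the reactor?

137 kmol

A reacted = 0.33 × 207 = 68.31 kmol; ν_A = −1, so ξ = 68.31/1 = 68.31 kmol.
Outlet amounts (n = n₀ + ν ξ):
  A: 207 − 1(68.31) = 138.7
  B: 0 + 2(68.31) = 136.6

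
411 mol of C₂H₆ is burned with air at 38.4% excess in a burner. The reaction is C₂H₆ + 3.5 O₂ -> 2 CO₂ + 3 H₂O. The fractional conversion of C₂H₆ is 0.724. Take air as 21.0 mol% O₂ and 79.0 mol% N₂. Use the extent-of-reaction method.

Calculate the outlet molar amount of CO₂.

Stoichiometric O₂ = 3.5 × 411 = 1438 mol; O₂ fed = 1438 × 1.384 = 1991 mol.
N₂ fed = 1991 × 79/21 = 7490 mol.
Fuel reacted = 0.724 × 411 → ξ = 297.6 mol.
Outlet (n = n₀ + ν ξ):
  C₂H₆: 411 − 1(297.6) = 113.4
  O₂: 1991 − 3.5(297.6) = 949.4
  N₂: 7490 (inert)
  CO₂: 0 + 2(297.6) = 595.1
  H₂O: 0 + 3(297.6) = 892.7

595 mol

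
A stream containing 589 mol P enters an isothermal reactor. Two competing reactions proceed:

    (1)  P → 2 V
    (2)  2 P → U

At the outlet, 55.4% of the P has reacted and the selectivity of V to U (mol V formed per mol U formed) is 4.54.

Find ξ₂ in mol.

ξ₂ = 76.4 mol

Conversion of P: P consumed = 0.554 × 589 = 326.3 mol = 1ξ₁ + 2ξ₂.
Selectivity: 2ξ₁ / (1ξ₂) = 4.54 → ξ₁ = 2.27 ξ₂.
Substitute: (1·2.27 + 2) ξ₂ = 326.3 → ξ₂ = 76.42 mol, ξ₁ = 173.5 mol.
Outlet amounts (n = n₀ + Σ ν·ξ):
  P: 589 − 1(173.5) − 2(76.42) = 262.7
  V: 0 + 2(173.5) = 346.9
  U: 0 + 1(76.42) = 76.42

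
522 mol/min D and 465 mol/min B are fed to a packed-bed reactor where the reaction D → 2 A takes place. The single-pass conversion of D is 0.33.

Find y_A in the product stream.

D reacted = 0.33 × 522 = 172.3 mol/min; ν_D = −1, so ξ = 172.3/1 = 172.3 mol/min.
Outlet amounts (n = n₀ + ν ξ):
  D: 522 − 1(172.3) = 349.7
  A: 0 + 2(172.3) = 344.5
  B: 465 (inert)
Total out = 1159 mol/min; y_A = 344.5 / 1159 = 0.2972.

0.297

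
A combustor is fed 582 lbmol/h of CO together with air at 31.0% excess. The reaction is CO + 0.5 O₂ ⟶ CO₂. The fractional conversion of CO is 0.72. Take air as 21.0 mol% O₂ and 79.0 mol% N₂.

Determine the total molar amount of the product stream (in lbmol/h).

Stoichiometric O₂ = 0.5 × 582 = 291 lbmol/h; O₂ fed = 291 × 1.310 = 381.2 lbmol/h.
N₂ fed = 381.2 × 79/21 = 1434 lbmol/h.
Fuel reacted = 0.72 × 582 → ξ = 419 lbmol/h.
Outlet (n = n₀ + ν ξ):
  CO: 582 − 1(419) = 163
  O₂: 381.2 − 0.5(419) = 171.7
  N₂: 1434 (inert)
  CO₂: 0 + 1(419) = 419
Total out = 163 + 171.7 + 1434 + 419 = 2188 lbmol/h.

2190 lbmol/h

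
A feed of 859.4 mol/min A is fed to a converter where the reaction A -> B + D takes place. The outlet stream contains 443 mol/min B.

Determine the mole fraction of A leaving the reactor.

0.32

For B: n = n₀ + 1ξ → 443 = 0 + 1ξ, giving ξ = 443 mol/min.
Outlet amounts (n = n₀ + ν ξ):
  A: 859.4 − 1(443) = 416.4
  B: 0 + 1(443) = 443
  D: 0 + 1(443) = 443
Total out = 1302 mol/min; y_A = 416.4 / 1302 = 0.3197.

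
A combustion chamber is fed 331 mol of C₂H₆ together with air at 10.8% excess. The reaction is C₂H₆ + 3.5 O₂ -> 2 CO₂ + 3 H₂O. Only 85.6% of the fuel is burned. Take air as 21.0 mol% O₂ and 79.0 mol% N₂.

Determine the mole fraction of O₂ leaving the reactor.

Stoichiometric O₂ = 3.5 × 331 = 1158 mol; O₂ fed = 1158 × 1.108 = 1284 mol.
N₂ fed = 1284 × 79/21 = 4829 mol.
Fuel reacted = 0.856 × 331 → ξ = 283.3 mol.
Outlet (n = n₀ + ν ξ):
  C₂H₆: 331 − 1(283.3) = 47.66
  O₂: 1284 − 3.5(283.3) = 291.9
  N₂: 4829 (inert)
  CO₂: 0 + 2(283.3) = 566.7
  H₂O: 0 + 3(283.3) = 850
Total out = 6585 mol; y_O₂ = 291.9 / 6585 = 0.04433.

0.0443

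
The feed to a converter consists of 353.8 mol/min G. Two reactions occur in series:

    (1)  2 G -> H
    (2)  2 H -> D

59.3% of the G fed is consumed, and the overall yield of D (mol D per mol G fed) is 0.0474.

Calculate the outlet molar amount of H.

Conversion of G: G consumed = 2ξ₁ = 0.593 × 353.8 → ξ₁ = 104.9 mol/min.
Yield of D: 1ξ₂ / 353.8 = 0.0474 → ξ₂ = 16.77 mol/min.
Outlet amounts (n = n₀ + Σ ν·ξ):
  G: 353.8 − 2(104.9) = 144
  H: 0 + 1(104.9) − 2(16.77) = 71.36
  D: 0 + 1(16.77) = 16.77

71.4 mol/min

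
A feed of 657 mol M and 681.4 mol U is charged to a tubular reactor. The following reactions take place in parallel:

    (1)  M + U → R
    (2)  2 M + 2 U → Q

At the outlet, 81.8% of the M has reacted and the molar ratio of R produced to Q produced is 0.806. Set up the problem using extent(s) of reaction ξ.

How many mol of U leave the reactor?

Conversion of M: M consumed = 0.818 × 657 = 537.4 mol = 1ξ₁ + 2ξ₂.
Selectivity: 1ξ₁ / (1ξ₂) = 0.806 → ξ₁ = 0.806 ξ₂.
Substitute: (1·0.806 + 2) ξ₂ = 537.4 → ξ₂ = 191.5 mol, ξ₁ = 154.4 mol.
Outlet amounts (n = n₀ + Σ ν·ξ):
  M: 657 − 1(154.4) − 2(191.5) = 119.6
  U: 681.4 − 1(154.4) − 2(191.5) = 144
  R: 0 + 1(154.4) = 154.4
  Q: 0 + 1(191.5) = 191.5

144 mol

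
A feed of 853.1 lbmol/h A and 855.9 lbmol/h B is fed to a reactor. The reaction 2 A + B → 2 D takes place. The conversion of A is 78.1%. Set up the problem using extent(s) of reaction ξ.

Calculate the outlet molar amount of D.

666 lbmol/h

A reacted = 0.781 × 853.1 = 666.3 lbmol/h; ν_A = −2, so ξ = 666.3/2 = 333.1 lbmol/h.
Outlet amounts (n = n₀ + ν ξ):
  A: 853.1 − 2(333.1) = 186.8
  B: 855.9 − 1(333.1) = 522.8
  D: 0 + 2(333.1) = 666.3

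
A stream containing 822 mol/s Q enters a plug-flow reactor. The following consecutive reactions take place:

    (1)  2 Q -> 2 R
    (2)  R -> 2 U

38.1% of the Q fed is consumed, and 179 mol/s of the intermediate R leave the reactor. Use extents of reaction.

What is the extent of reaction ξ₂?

ξ₂ = 134 mol/s

Conversion of Q: Q consumed = 2ξ₁ = 0.381 × 822 → ξ₁ = 156.6 mol/s.
R balance: n_R = 0 + 2ξ₁ − 1ξ₂ = 179 → ξ₂ = (2·156.6 − 179)/1 = 134.2 mol/s.
Outlet amounts (n = n₀ + Σ ν·ξ):
  Q: 822 − 2(156.6) = 508.8
  R: 0 + 2(156.6) − 1(134.2) = 179
  U: 0 + 2(134.2) = 268.4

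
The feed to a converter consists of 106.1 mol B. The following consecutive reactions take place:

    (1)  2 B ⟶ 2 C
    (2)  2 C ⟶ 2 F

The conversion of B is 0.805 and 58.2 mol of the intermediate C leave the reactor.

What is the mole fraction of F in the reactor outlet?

0.256

Conversion of B: B consumed = 2ξ₁ = 0.805 × 106.1 → ξ₁ = 42.71 mol.
C balance: n_C = 0 + 2ξ₁ − 2ξ₂ = 58.2 → ξ₂ = (2·42.71 − 58.2)/2 = 13.61 mol.
Outlet amounts (n = n₀ + Σ ν·ξ):
  B: 106.1 − 2(42.71) = 20.69
  C: 0 + 2(42.71) − 2(13.61) = 58.2
  F: 0 + 2(13.61) = 27.21
Total out = 106.1 mol; y_F = 27.21 / 106.1 = 0.2565.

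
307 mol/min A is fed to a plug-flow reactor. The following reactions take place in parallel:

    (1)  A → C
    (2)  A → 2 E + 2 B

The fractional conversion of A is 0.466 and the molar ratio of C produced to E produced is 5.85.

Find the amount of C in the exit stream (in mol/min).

Conversion of A: A consumed = 0.466 × 307 = 143.1 mol/min = 1ξ₁ + 1ξ₂.
Selectivity: 1ξ₁ / (2ξ₂) = 5.85 → ξ₁ = 11.7 ξ₂.
Substitute: (1·11.7 + 1) ξ₂ = 143.1 → ξ₂ = 11.26 mol/min, ξ₁ = 131.8 mol/min.
Outlet amounts (n = n₀ + Σ ν·ξ):
  A: 307 − 1(131.8) − 1(11.26) = 163.9
  C: 0 + 1(131.8) = 131.8
  E: 0 + 2(11.26) = 22.53
  B: 0 + 2(11.26) = 22.53

132 mol/min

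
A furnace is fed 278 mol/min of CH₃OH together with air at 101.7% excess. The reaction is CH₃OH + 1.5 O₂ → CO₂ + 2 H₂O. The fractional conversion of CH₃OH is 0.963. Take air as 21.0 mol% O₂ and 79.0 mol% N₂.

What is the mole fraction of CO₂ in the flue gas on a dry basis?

0.069

Stoichiometric O₂ = 1.5 × 278 = 417 mol/min; O₂ fed = 417 × 2.017 = 841.1 mol/min.
N₂ fed = 841.1 × 79/21 = 3164 mol/min.
Fuel reacted = 0.963 × 278 → ξ = 267.7 mol/min.
Outlet (n = n₀ + ν ξ):
  CH₃OH: 278 − 1(267.7) = 10.29
  O₂: 841.1 − 1.5(267.7) = 439.5
  N₂: 3164 (inert)
  CO₂: 0 + 1(267.7) = 267.7
  H₂O: 0 + 2(267.7) = 535.4
Dry total = 3882 mol/min; y_CO₂ (dry) = 267.7 / 3882 = 0.06897.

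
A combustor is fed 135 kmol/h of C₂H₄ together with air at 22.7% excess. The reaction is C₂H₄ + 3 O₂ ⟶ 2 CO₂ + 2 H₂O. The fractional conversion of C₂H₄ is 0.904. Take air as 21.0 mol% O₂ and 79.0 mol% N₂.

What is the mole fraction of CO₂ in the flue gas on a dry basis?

Stoichiometric O₂ = 3 × 135 = 405 kmol/h; O₂ fed = 405 × 1.227 = 496.9 kmol/h.
N₂ fed = 496.9 × 79/21 = 1869 kmol/h.
Fuel reacted = 0.904 × 135 → ξ = 122 kmol/h.
Outlet (n = n₀ + ν ξ):
  C₂H₄: 135 − 1(122) = 12.96
  O₂: 496.9 − 3(122) = 130.8
  N₂: 1869 (inert)
  CO₂: 0 + 2(122) = 244.1
  H₂O: 0 + 2(122) = 244.1
Dry total = 2257 kmol/h; y_CO₂ (dry) = 244.1 / 2257 = 0.1081.

0.108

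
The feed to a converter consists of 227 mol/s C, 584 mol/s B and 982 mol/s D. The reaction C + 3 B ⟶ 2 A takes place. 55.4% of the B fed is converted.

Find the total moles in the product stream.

B reacted = 0.554 × 584 = 323.5 mol/s; ν_B = −3, so ξ = 323.5/3 = 107.8 mol/s.
Outlet amounts (n = n₀ + ν ξ):
  C: 227 − 1(107.8) = 119.2
  B: 584 − 3(107.8) = 260.5
  A: 0 + 2(107.8) = 215.7
  D: 982 (inert)
Total out = 119.2 + 260.5 + 215.7 + 982 = 1577 mol/s.

1580 mol/s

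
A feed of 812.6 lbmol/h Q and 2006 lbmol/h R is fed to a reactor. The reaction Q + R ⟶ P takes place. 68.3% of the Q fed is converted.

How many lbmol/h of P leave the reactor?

555 lbmol/h

Q reacted = 0.683 × 812.6 = 555 lbmol/h; ν_Q = −1, so ξ = 555/1 = 555 lbmol/h.
Outlet amounts (n = n₀ + ν ξ):
  Q: 812.6 − 1(555) = 257.6
  R: 2006 − 1(555) = 1451
  P: 0 + 1(555) = 555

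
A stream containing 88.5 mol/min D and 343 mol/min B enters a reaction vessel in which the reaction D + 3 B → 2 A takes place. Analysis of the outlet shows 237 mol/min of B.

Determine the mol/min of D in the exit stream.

53.2 mol/min

For B: n = n₀ − 3ξ → 237 = 343 − 3ξ, giving ξ = 35.33 mol/min.
Outlet amounts (n = n₀ + ν ξ):
  D: 88.5 − 1(35.33) = 53.17
  B: 343 − 3(35.33) = 237
  A: 0 + 2(35.33) = 70.67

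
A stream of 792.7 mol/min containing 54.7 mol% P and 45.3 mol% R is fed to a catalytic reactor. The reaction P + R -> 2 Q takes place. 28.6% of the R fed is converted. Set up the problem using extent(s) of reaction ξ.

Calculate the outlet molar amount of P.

R reacted = 0.286 × 359.1 = 102.7 mol/min; ν_R = −1, so ξ = 102.7/1 = 102.7 mol/min.
Outlet amounts (n = n₀ + ν ξ):
  P: 433.6 − 1(102.7) = 330.9
  R: 359.1 − 1(102.7) = 256.4
  Q: 0 + 2(102.7) = 205.4

331 mol/min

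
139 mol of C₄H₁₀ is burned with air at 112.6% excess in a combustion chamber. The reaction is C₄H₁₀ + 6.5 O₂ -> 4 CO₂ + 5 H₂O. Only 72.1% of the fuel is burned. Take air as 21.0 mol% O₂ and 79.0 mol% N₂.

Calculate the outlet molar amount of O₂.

1270 mol

Stoichiometric O₂ = 6.5 × 139 = 903.5 mol; O₂ fed = 903.5 × 2.126 = 1921 mol.
N₂ fed = 1921 × 79/21 = 7226 mol.
Fuel reacted = 0.721 × 139 → ξ = 100.2 mol.
Outlet (n = n₀ + ν ξ):
  C₄H₁₀: 139 − 1(100.2) = 38.78
  O₂: 1921 − 6.5(100.2) = 1269
  N₂: 7226 (inert)
  CO₂: 0 + 4(100.2) = 400.9
  H₂O: 0 + 5(100.2) = 501.1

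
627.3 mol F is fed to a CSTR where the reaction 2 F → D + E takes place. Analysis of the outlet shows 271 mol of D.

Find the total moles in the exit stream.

For D: n = n₀ + 1ξ → 271 = 0 + 1ξ, giving ξ = 271 mol.
Outlet amounts (n = n₀ + ν ξ):
  F: 627.3 − 2(271) = 85.3
  D: 0 + 1(271) = 271
  E: 0 + 1(271) = 271
Total out = 85.3 + 271 + 271 = 627.3 mol.

627 mol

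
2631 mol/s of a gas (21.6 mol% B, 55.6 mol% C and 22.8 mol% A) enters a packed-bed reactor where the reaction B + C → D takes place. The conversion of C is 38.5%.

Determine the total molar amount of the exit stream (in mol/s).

C reacted = 0.385 × 1463 = 563.2 mol/s; ν_C = −1, so ξ = 563.2/1 = 563.2 mol/s.
Outlet amounts (n = n₀ + ν ξ):
  B: 568.3 − 1(563.2) = 5.104
  C: 1463 − 1(563.2) = 899.6
  D: 0 + 1(563.2) = 563.2
  A: 599.9 (inert)
Total out = 5.104 + 899.6 + 563.2 + 599.9 = 2068 mol/s.

2070 mol/s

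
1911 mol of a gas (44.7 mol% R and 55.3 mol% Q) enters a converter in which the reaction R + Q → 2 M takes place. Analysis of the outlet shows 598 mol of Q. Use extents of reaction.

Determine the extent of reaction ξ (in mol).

For Q: n = n₀ − 1ξ → 598 = 1057 − 1ξ, giving ξ = 458.8 mol.
Outlet amounts (n = n₀ + ν ξ):
  R: 854.2 − 1(458.8) = 395.4
  Q: 1057 − 1(458.8) = 598
  M: 0 + 2(458.8) = 917.6

ξ = 459 mol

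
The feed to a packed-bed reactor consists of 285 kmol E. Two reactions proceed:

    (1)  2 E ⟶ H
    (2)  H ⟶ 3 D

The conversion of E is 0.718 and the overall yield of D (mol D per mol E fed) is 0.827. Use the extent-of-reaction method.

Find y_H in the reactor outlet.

0.0699

Conversion of E: E consumed = 2ξ₁ = 0.718 × 285 → ξ₁ = 102.3 kmol.
Yield of D: 3ξ₂ / 285 = 0.827 → ξ₂ = 78.56 kmol.
Outlet amounts (n = n₀ + Σ ν·ξ):
  E: 285 − 2(102.3) = 80.37
  H: 0 + 1(102.3) − 1(78.56) = 23.75
  D: 0 + 3(78.56) = 235.7
Total out = 339.8 kmol; y_H = 23.75 / 339.8 = 0.06989.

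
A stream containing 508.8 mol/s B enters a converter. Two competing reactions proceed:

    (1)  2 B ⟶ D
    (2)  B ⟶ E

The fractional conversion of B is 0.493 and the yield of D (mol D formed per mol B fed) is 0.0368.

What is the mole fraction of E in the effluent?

0.435

Yield of D: 1ξ₁ / 508.8 = 0.0368 → ξ₁ = 18.72 mol/s.
Conversion of B: 2ξ₁ + 1ξ₂ = 0.493 × 508.8 = 250.8 → ξ₂ = 213.4 mol/s.
Outlet amounts (n = n₀ + Σ ν·ξ):
  B: 508.8 − 2(18.72) − 1(213.4) = 258
  D: 0 + 1(18.72) = 18.72
  E: 0 + 1(213.4) = 213.4
Total out = 490.1 mol/s; y_E = 213.4 / 490.1 = 0.4354.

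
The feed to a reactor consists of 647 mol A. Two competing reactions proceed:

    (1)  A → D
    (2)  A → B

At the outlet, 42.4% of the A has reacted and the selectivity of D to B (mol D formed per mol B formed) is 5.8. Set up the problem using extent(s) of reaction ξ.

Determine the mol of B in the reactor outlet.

40.3 mol

Conversion of A: A consumed = 0.424 × 647 = 274.3 mol = 1ξ₁ + 1ξ₂.
Selectivity: 1ξ₁ / (1ξ₂) = 5.8 → ξ₁ = 5.8 ξ₂.
Substitute: (1·5.8 + 1) ξ₂ = 274.3 → ξ₂ = 40.34 mol, ξ₁ = 234 mol.
Outlet amounts (n = n₀ + Σ ν·ξ):
  A: 647 − 1(234) − 1(40.34) = 372.7
  D: 0 + 1(234) = 234
  B: 0 + 1(40.34) = 40.34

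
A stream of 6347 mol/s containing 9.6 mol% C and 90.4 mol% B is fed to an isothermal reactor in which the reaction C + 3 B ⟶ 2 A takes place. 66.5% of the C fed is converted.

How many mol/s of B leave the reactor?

4520 mol/s

C reacted = 0.665 × 609.3 = 405.2 mol/s; ν_C = −1, so ξ = 405.2/1 = 405.2 mol/s.
Outlet amounts (n = n₀ + ν ξ):
  C: 609.3 − 1(405.2) = 204.1
  B: 5738 − 3(405.2) = 4522
  A: 0 + 2(405.2) = 810.4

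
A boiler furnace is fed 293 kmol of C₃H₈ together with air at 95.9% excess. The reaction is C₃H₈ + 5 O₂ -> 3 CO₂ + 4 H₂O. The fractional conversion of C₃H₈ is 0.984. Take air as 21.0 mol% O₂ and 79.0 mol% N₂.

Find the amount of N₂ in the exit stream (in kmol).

10800 kmol

Stoichiometric O₂ = 5 × 293 = 1465 kmol; O₂ fed = 1465 × 1.959 = 2870 kmol.
N₂ fed = 2870 × 79/21 = 10800 kmol.
Fuel reacted = 0.984 × 293 → ξ = 288.3 kmol.
Outlet (n = n₀ + ν ξ):
  C₃H₈: 293 − 1(288.3) = 4.688
  O₂: 2870 − 5(288.3) = 1428
  N₂: 10800 (inert)
  CO₂: 0 + 3(288.3) = 864.9
  H₂O: 0 + 4(288.3) = 1153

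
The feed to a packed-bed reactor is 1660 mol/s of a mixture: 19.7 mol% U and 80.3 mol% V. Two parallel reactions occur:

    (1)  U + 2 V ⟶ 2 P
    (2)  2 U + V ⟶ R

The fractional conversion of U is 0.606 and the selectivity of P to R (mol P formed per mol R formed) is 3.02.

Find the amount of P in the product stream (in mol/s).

Conversion of U: U consumed = 0.606 × 327 = 198.2 mol/s = 1ξ₁ + 2ξ₂.
Selectivity: 2ξ₁ / (1ξ₂) = 3.02 → ξ₁ = 1.51 ξ₂.
Substitute: (1·1.51 + 2) ξ₂ = 198.2 → ξ₂ = 56.46 mol/s, ξ₁ = 85.25 mol/s.
Outlet amounts (n = n₀ + Σ ν·ξ):
  U: 327 − 1(85.25) − 2(56.46) = 128.8
  V: 1333 − 2(85.25) − 1(56.46) = 1106
  P: 0 + 2(85.25) = 170.5
  R: 0 + 1(56.46) = 56.46

171 mol/s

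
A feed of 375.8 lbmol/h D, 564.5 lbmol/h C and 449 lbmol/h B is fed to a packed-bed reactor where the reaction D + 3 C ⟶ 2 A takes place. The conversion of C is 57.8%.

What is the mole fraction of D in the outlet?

C reacted = 0.578 × 564.5 = 326.3 lbmol/h; ν_C = −3, so ξ = 326.3/3 = 108.8 lbmol/h.
Outlet amounts (n = n₀ + ν ξ):
  D: 375.8 − 1(108.8) = 267
  C: 564.5 − 3(108.8) = 238.2
  A: 0 + 2(108.8) = 217.5
  B: 449 (inert)
Total out = 1172 lbmol/h; y_D = 267 / 1172 = 0.2279.

0.228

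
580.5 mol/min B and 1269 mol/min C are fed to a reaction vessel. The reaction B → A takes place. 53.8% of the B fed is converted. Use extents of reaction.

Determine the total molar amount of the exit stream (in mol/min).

B reacted = 0.538 × 580.5 = 312.3 mol/min; ν_B = −1, so ξ = 312.3/1 = 312.3 mol/min.
Outlet amounts (n = n₀ + ν ξ):
  B: 580.5 − 1(312.3) = 268.2
  A: 0 + 1(312.3) = 312.3
  C: 1269 (inert)
Total out = 268.2 + 312.3 + 1269 = 1850 mol/min.

1850 mol/min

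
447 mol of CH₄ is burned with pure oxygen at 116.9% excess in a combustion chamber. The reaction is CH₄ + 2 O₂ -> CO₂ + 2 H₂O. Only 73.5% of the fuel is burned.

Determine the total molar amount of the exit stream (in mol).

Stoichiometric O₂ = 2 × 447 = 894 mol; O₂ fed = 894 × 2.169 = 1939 mol.
Fuel reacted = 0.735 × 447 → ξ = 328.5 mol.
Outlet (n = n₀ + ν ξ):
  CH₄: 447 − 1(328.5) = 118.5
  O₂: 1939 − 2(328.5) = 1282
  CO₂: 0 + 1(328.5) = 328.5
  H₂O: 0 + 2(328.5) = 657.1
Total out = 118.5 + 1282 + 328.5 + 657.1 = 2386 mol.

2390 mol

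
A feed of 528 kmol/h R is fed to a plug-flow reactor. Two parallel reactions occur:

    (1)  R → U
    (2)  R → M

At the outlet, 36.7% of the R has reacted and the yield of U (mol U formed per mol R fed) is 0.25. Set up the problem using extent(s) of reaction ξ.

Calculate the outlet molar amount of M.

Yield of U: 1ξ₁ / 528 = 0.25 → ξ₁ = 132 kmol/h.
Conversion of R: 1ξ₁ + 1ξ₂ = 0.367 × 528 = 193.8 → ξ₂ = 61.78 kmol/h.
Outlet amounts (n = n₀ + Σ ν·ξ):
  R: 528 − 1(132) − 1(61.78) = 334.2
  U: 0 + 1(132) = 132
  M: 0 + 1(61.78) = 61.78

61.8 kmol/h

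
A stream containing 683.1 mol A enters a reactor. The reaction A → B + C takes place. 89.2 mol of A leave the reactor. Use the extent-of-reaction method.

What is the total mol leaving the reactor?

1280 mol

For A: n = n₀ − 1ξ → 89.2 = 683.1 − 1ξ, giving ξ = 593.9 mol.
Outlet amounts (n = n₀ + ν ξ):
  A: 683.1 − 1(593.9) = 89.2
  B: 0 + 1(593.9) = 593.9
  C: 0 + 1(593.9) = 593.9
Total out = 89.2 + 593.9 + 593.9 = 1277 mol.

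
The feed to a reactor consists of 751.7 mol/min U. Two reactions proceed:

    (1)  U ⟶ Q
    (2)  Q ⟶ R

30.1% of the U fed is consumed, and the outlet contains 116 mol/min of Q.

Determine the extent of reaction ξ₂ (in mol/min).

Conversion of U: U consumed = 1ξ₁ = 0.301 × 751.7 → ξ₁ = 226.3 mol/min.
Q balance: n_Q = 0 + 1ξ₁ − 1ξ₂ = 116 → ξ₂ = (1·226.3 − 116)/1 = 110.3 mol/min.
Outlet amounts (n = n₀ + Σ ν·ξ):
  U: 751.7 − 1(226.3) = 525.4
  Q: 0 + 1(226.3) − 1(110.3) = 116
  R: 0 + 1(110.3) = 110.3

ξ₂ = 110 mol/min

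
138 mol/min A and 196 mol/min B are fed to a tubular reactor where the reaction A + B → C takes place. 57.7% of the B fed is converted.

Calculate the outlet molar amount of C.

B reacted = 0.577 × 196 = 113.1 mol/min; ν_B = −1, so ξ = 113.1/1 = 113.1 mol/min.
Outlet amounts (n = n₀ + ν ξ):
  A: 138 − 1(113.1) = 24.91
  B: 196 − 1(113.1) = 82.91
  C: 0 + 1(113.1) = 113.1

113 mol/min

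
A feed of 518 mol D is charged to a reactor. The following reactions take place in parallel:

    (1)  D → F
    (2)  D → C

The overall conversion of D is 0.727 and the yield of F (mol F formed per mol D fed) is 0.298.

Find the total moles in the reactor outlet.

518 mol

Yield of F: 1ξ₁ / 518 = 0.298 → ξ₁ = 154.4 mol.
Conversion of D: 1ξ₁ + 1ξ₂ = 0.727 × 518 = 376.6 → ξ₂ = 222.2 mol.
Outlet amounts (n = n₀ + Σ ν·ξ):
  D: 518 − 1(154.4) − 1(222.2) = 141.4
  F: 0 + 1(154.4) = 154.4
  C: 0 + 1(222.2) = 222.2
Total out = 141.4 + 154.4 + 222.2 = 518 mol.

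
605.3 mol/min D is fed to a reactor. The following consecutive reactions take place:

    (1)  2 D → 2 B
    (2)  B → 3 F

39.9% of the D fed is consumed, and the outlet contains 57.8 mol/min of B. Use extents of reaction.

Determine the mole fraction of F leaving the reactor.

0.567

Conversion of D: D consumed = 2ξ₁ = 0.399 × 605.3 → ξ₁ = 120.8 mol/min.
B balance: n_B = 0 + 2ξ₁ − 1ξ₂ = 57.8 → ξ₂ = (2·120.8 − 57.8)/1 = 183.7 mol/min.
Outlet amounts (n = n₀ + Σ ν·ξ):
  D: 605.3 − 2(120.8) = 363.8
  B: 0 + 2(120.8) − 1(183.7) = 57.8
  F: 0 + 3(183.7) = 551.1
Total out = 972.7 mol/min; y_F = 551.1 / 972.7 = 0.5666.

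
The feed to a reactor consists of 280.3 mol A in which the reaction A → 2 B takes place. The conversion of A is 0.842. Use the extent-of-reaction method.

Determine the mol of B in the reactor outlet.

A reacted = 0.842 × 280.3 = 236 mol; ν_A = −1, so ξ = 236/1 = 236 mol.
Outlet amounts (n = n₀ + ν ξ):
  A: 280.3 − 1(236) = 44.29
  B: 0 + 2(236) = 472

472 mol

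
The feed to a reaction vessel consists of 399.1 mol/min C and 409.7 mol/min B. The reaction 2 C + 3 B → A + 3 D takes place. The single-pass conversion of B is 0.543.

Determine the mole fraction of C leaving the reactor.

B reacted = 0.543 × 409.7 = 222.5 mol/min; ν_B = −3, so ξ = 222.5/3 = 74.16 mol/min.
Outlet amounts (n = n₀ + ν ξ):
  C: 399.1 − 2(74.16) = 250.8
  B: 409.7 − 3(74.16) = 187.2
  A: 0 + 1(74.16) = 74.16
  D: 0 + 3(74.16) = 222.5
Total out = 734.6 mol/min; y_C = 250.8 / 734.6 = 0.3414.

0.341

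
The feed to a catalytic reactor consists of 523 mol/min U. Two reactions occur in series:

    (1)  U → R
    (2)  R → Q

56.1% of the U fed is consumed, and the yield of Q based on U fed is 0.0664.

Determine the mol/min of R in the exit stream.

Conversion of U: U consumed = 1ξ₁ = 0.561 × 523 → ξ₁ = 293.4 mol/min.
Yield of Q: 1ξ₂ / 523 = 0.0664 → ξ₂ = 34.73 mol/min.
Outlet amounts (n = n₀ + Σ ν·ξ):
  U: 523 − 1(293.4) = 229.6
  R: 0 + 1(293.4) − 1(34.73) = 258.7
  Q: 0 + 1(34.73) = 34.73

259 mol/min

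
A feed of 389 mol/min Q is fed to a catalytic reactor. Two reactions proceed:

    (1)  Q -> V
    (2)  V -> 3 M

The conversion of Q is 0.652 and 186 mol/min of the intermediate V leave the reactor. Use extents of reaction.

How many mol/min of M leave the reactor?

203 mol/min

Conversion of Q: Q consumed = 1ξ₁ = 0.652 × 389 → ξ₁ = 253.6 mol/min.
V balance: n_V = 0 + 1ξ₁ − 1ξ₂ = 186 → ξ₂ = (1·253.6 − 186)/1 = 67.63 mol/min.
Outlet amounts (n = n₀ + Σ ν·ξ):
  Q: 389 − 1(253.6) = 135.4
  V: 0 + 1(253.6) − 1(67.63) = 186
  M: 0 + 3(67.63) = 202.9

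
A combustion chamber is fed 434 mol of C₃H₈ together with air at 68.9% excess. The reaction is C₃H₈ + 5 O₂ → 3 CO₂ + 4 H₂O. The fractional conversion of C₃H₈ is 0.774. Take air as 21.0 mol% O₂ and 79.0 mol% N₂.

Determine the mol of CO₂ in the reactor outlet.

Stoichiometric O₂ = 5 × 434 = 2170 mol; O₂ fed = 2170 × 1.689 = 3665 mol.
N₂ fed = 3665 × 79/21 = 13790 mol.
Fuel reacted = 0.774 × 434 → ξ = 335.9 mol.
Outlet (n = n₀ + ν ξ):
  C₃H₈: 434 − 1(335.9) = 98.08
  O₂: 3665 − 5(335.9) = 1986
  N₂: 13790 (inert)
  CO₂: 0 + 3(335.9) = 1008
  H₂O: 0 + 4(335.9) = 1344

1010 mol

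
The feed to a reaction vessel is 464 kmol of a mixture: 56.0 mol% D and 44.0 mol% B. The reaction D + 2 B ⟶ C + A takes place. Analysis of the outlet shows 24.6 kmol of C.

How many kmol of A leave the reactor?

24.6 kmol

For C: n = n₀ + 1ξ → 24.6 = 0 + 1ξ, giving ξ = 24.6 kmol.
Outlet amounts (n = n₀ + ν ξ):
  D: 259.8 − 1(24.6) = 235.2
  B: 204.2 − 2(24.6) = 155
  C: 0 + 1(24.6) = 24.6
  A: 0 + 1(24.6) = 24.6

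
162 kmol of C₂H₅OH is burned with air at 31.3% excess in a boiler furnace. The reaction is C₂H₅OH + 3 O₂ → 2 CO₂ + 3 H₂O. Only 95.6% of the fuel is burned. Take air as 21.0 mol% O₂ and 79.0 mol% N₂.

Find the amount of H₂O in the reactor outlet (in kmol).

Stoichiometric O₂ = 3 × 162 = 486 kmol; O₂ fed = 486 × 1.313 = 638.1 kmol.
N₂ fed = 638.1 × 79/21 = 2401 kmol.
Fuel reacted = 0.956 × 162 → ξ = 154.9 kmol.
Outlet (n = n₀ + ν ξ):
  C₂H₅OH: 162 − 1(154.9) = 7.128
  O₂: 638.1 − 3(154.9) = 173.5
  N₂: 2401 (inert)
  CO₂: 0 + 2(154.9) = 309.7
  H₂O: 0 + 3(154.9) = 464.6

465 kmol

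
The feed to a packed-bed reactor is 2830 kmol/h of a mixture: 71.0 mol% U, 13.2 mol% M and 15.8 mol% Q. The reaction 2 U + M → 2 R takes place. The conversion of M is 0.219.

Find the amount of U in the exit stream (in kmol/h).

1850 kmol/h

M reacted = 0.219 × 373.6 = 81.81 kmol/h; ν_M = −1, so ξ = 81.81/1 = 81.81 kmol/h.
Outlet amounts (n = n₀ + ν ξ):
  U: 2009 − 2(81.81) = 1846
  M: 373.6 − 1(81.81) = 291.8
  R: 0 + 2(81.81) = 163.6
  Q: 447.1 (inert)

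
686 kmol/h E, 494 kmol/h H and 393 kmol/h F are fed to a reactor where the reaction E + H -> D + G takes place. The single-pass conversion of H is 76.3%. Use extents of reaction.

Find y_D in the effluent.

0.24

H reacted = 0.763 × 494 = 376.9 kmol/h; ν_H = −1, so ξ = 376.9/1 = 376.9 kmol/h.
Outlet amounts (n = n₀ + ν ξ):
  E: 686 − 1(376.9) = 309.1
  H: 494 − 1(376.9) = 117.1
  D: 0 + 1(376.9) = 376.9
  G: 0 + 1(376.9) = 376.9
  F: 393 (inert)
Total out = 1573 kmol/h; y_D = 376.9 / 1573 = 0.2396.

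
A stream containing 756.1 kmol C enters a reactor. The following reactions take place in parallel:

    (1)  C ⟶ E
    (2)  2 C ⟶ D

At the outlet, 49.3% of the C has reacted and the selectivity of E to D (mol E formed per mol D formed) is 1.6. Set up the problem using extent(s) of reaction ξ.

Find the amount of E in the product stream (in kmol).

Conversion of C: C consumed = 0.493 × 756.1 = 372.8 kmol = 1ξ₁ + 2ξ₂.
Selectivity: 1ξ₁ / (1ξ₂) = 1.6 → ξ₁ = 1.6 ξ₂.
Substitute: (1·1.6 + 2) ξ₂ = 372.8 → ξ₂ = 103.5 kmol, ξ₁ = 165.7 kmol.
Outlet amounts (n = n₀ + Σ ν·ξ):
  C: 756.1 − 1(165.7) − 2(103.5) = 383.3
  E: 0 + 1(165.7) = 165.7
  D: 0 + 1(103.5) = 103.5

166 kmol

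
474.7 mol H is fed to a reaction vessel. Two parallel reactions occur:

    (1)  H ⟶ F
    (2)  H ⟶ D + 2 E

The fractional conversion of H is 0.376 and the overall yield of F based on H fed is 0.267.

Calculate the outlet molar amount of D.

Yield of F: 1ξ₁ / 474.7 = 0.267 → ξ₁ = 126.7 mol.
Conversion of H: 1ξ₁ + 1ξ₂ = 0.376 × 474.7 = 178.5 → ξ₂ = 51.74 mol.
Outlet amounts (n = n₀ + Σ ν·ξ):
  H: 474.7 − 1(126.7) − 1(51.74) = 296.2
  F: 0 + 1(126.7) = 126.7
  D: 0 + 1(51.74) = 51.74
  E: 0 + 2(51.74) = 103.5

51.7 mol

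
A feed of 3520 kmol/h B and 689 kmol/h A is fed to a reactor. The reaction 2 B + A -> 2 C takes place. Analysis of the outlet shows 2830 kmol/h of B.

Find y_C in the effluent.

0.179

For B: n = n₀ − 2ξ → 2830 = 3520 − 2ξ, giving ξ = 345 kmol/h.
Outlet amounts (n = n₀ + ν ξ):
  B: 3520 − 2(345) = 2830
  A: 689 − 1(345) = 344
  C: 0 + 2(345) = 690
Total out = 3864 kmol/h; y_C = 690 / 3864 = 0.1786.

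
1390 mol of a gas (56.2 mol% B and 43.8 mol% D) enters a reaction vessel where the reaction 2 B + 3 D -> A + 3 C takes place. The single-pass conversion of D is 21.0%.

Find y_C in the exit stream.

0.0949

D reacted = 0.21 × 608.8 = 127.9 mol; ν_D = −3, so ξ = 127.9/3 = 42.62 mol.
Outlet amounts (n = n₀ + ν ξ):
  B: 781.2 − 2(42.62) = 695.9
  D: 608.8 − 3(42.62) = 481
  A: 0 + 1(42.62) = 42.62
  C: 0 + 3(42.62) = 127.9
Total out = 1347 mol; y_C = 127.9 / 1347 = 0.09489.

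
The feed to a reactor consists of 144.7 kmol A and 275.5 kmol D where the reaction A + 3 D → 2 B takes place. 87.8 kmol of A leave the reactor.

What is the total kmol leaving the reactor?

For A: n = n₀ − 1ξ → 87.8 = 144.7 − 1ξ, giving ξ = 56.9 kmol.
Outlet amounts (n = n₀ + ν ξ):
  A: 144.7 − 1(56.9) = 87.8
  D: 275.5 − 3(56.9) = 104.8
  B: 0 + 2(56.9) = 113.8
Total out = 87.8 + 104.8 + 113.8 = 306.4 kmol.

306 kmol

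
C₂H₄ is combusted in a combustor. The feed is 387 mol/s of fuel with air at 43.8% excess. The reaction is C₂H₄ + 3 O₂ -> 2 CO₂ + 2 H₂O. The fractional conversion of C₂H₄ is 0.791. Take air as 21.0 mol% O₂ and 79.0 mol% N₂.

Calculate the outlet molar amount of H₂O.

Stoichiometric O₂ = 3 × 387 = 1161 mol/s; O₂ fed = 1161 × 1.438 = 1670 mol/s.
N₂ fed = 1670 × 79/21 = 6281 mol/s.
Fuel reacted = 0.791 × 387 → ξ = 306.1 mol/s.
Outlet (n = n₀ + ν ξ):
  C₂H₄: 387 − 1(306.1) = 80.88
  O₂: 1670 − 3(306.1) = 751.2
  N₂: 6281 (inert)
  CO₂: 0 + 2(306.1) = 612.2
  H₂O: 0 + 2(306.1) = 612.2

612 mol/s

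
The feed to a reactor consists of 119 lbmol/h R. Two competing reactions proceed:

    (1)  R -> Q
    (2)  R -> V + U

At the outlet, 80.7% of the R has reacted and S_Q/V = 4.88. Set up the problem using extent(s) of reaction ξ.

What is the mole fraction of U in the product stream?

0.121

Conversion of R: R consumed = 0.807 × 119 = 96.03 lbmol/h = 1ξ₁ + 1ξ₂.
Selectivity: 1ξ₁ / (1ξ₂) = 4.88 → ξ₁ = 4.88 ξ₂.
Substitute: (1·4.88 + 1) ξ₂ = 96.03 → ξ₂ = 16.33 lbmol/h, ξ₁ = 79.7 lbmol/h.
Outlet amounts (n = n₀ + Σ ν·ξ):
  R: 119 − 1(79.7) − 1(16.33) = 22.97
  Q: 0 + 1(79.7) = 79.7
  V: 0 + 1(16.33) = 16.33
  U: 0 + 1(16.33) = 16.33
Total out = 135.3 lbmol/h; y_U = 16.33 / 135.3 = 0.1207.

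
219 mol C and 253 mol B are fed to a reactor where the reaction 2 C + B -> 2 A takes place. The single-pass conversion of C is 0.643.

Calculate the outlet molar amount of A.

141 mol

C reacted = 0.643 × 219 = 140.8 mol; ν_C = −2, so ξ = 140.8/2 = 70.41 mol.
Outlet amounts (n = n₀ + ν ξ):
  C: 219 − 2(70.41) = 78.18
  B: 253 − 1(70.41) = 182.6
  A: 0 + 2(70.41) = 140.8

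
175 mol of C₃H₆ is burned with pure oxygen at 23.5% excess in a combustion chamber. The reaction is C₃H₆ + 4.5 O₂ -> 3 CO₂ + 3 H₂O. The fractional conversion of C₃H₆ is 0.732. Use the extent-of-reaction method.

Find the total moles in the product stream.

1210 mol

Stoichiometric O₂ = 4.5 × 175 = 787.5 mol; O₂ fed = 787.5 × 1.235 = 972.6 mol.
Fuel reacted = 0.732 × 175 → ξ = 128.1 mol.
Outlet (n = n₀ + ν ξ):
  C₃H₆: 175 − 1(128.1) = 46.9
  O₂: 972.6 − 4.5(128.1) = 396.1
  CO₂: 0 + 3(128.1) = 384.3
  H₂O: 0 + 3(128.1) = 384.3
Total out = 46.9 + 396.1 + 384.3 + 384.3 = 1212 mol.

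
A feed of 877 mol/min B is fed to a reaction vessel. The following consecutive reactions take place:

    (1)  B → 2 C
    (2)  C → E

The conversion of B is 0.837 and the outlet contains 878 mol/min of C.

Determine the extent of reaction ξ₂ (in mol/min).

ξ₂ = 590 mol/min

Conversion of B: B consumed = 1ξ₁ = 0.837 × 877 → ξ₁ = 734 mol/min.
C balance: n_C = 0 + 2ξ₁ − 1ξ₂ = 878 → ξ₂ = (2·734 − 878)/1 = 590.1 mol/min.
Outlet amounts (n = n₀ + Σ ν·ξ):
  B: 877 − 1(734) = 143
  C: 0 + 2(734) − 1(590.1) = 878
  E: 0 + 1(590.1) = 590.1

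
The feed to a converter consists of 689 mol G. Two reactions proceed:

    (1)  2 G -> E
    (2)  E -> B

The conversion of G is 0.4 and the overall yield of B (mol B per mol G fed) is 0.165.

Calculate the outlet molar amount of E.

Conversion of G: G consumed = 2ξ₁ = 0.4 × 689 → ξ₁ = 137.8 mol.
Yield of B: 1ξ₂ / 689 = 0.165 → ξ₂ = 113.7 mol.
Outlet amounts (n = n₀ + Σ ν·ξ):
  G: 689 − 2(137.8) = 413.4
  E: 0 + 1(137.8) − 1(113.7) = 24.12
  B: 0 + 1(113.7) = 113.7

24.1 mol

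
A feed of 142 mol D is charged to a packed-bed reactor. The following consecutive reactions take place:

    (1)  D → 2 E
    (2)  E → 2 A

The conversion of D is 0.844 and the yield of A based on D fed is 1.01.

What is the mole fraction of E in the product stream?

0.504

Conversion of D: D consumed = 1ξ₁ = 0.844 × 142 → ξ₁ = 119.8 mol.
Yield of A: 2ξ₂ / 142 = 1.01 → ξ₂ = 71.71 mol.
Outlet amounts (n = n₀ + Σ ν·ξ):
  D: 142 − 1(119.8) = 22.15
  E: 0 + 2(119.8) − 1(71.71) = 168
  A: 0 + 2(71.71) = 143.4
Total out = 333.6 mol; y_E = 168 / 333.6 = 0.5036.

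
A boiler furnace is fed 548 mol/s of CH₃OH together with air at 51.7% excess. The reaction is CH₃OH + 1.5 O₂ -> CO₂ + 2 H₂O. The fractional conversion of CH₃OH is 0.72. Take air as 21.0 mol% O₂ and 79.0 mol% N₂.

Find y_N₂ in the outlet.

0.702

Stoichiometric O₂ = 1.5 × 548 = 822 mol/s; O₂ fed = 822 × 1.517 = 1247 mol/s.
N₂ fed = 1247 × 79/21 = 4691 mol/s.
Fuel reacted = 0.72 × 548 → ξ = 394.6 mol/s.
Outlet (n = n₀ + ν ξ):
  CH₃OH: 548 − 1(394.6) = 153.4
  O₂: 1247 − 1.5(394.6) = 655.1
  N₂: 4691 (inert)
  CO₂: 0 + 1(394.6) = 394.6
  H₂O: 0 + 2(394.6) = 789.1
Total out = 6683 mol/s; y_N₂ = 4691 / 6683 = 0.7019.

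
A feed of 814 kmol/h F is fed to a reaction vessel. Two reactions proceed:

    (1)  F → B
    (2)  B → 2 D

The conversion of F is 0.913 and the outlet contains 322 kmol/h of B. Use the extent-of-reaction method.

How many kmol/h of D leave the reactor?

Conversion of F: F consumed = 1ξ₁ = 0.913 × 814 → ξ₁ = 743.2 kmol/h.
B balance: n_B = 0 + 1ξ₁ − 1ξ₂ = 322 → ξ₂ = (1·743.2 − 322)/1 = 421.2 kmol/h.
Outlet amounts (n = n₀ + Σ ν·ξ):
  F: 814 − 1(743.2) = 70.82
  B: 0 + 1(743.2) − 1(421.2) = 322
  D: 0 + 2(421.2) = 842.4

842 kmol/h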